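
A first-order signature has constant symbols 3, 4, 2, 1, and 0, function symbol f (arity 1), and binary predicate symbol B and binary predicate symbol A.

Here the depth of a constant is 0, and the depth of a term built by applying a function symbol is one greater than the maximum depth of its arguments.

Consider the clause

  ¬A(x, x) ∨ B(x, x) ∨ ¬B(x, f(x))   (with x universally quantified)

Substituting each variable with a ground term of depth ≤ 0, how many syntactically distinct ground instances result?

5

Ground terms of depth ≤ 0:
  If N_k denotes the number of depth-≤k ground terms, the 5 constants give N_0 = 5, and each function symbol of arity r contributes N_{k-1}^r new terms at level k: N_k = 5 + N_{k-1}.
  N_0 = 5
  Explicitly: 3, 4, 2, 1, 0.
So there are 5 ground terms available for substitution.
The variable x ranges independently over the available ground terms, and distinct assignments produce distinct instances.
Number of ground instances = 5.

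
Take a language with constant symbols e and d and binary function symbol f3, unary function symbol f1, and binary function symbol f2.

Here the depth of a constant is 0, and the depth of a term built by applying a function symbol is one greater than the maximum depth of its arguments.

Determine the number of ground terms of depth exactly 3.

Let N_k = |{terms of depth ≤ k}|. Then N_0 = 2 and N_k = 2 + N_{k-1}^2 + N_{k-1} + N_{k-1}^2 for k ≥ 1 (one summand per function symbol, arity giving the exponent).
N_0 = 2
N_1 = 2 + 2^2 + 2 + 2^2 = 12
N_2 = 2 + 12^2 + 12 + 12^2 = 302
N_3 = 2 + 302^2 + 302 + 302^2 = 182712
Terms of depth exactly 3: N_3 − N_2 = 182712 − 302 = 182410.

182410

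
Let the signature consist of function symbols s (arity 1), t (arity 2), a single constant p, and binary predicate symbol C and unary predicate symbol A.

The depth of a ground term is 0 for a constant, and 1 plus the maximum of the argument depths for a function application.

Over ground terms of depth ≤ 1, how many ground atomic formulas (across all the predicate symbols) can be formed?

12

First count ground terms of depth ≤ 1.
Write N_k for the number of ground terms of depth ≤ k. A term of depth ≤ k is either a constant or a function symbol applied to arguments of depth ≤ k−1, so N_k = 1 + N_{k-1} + N_{k-1}^2.
N_0 = 1
N_1 = 1 + 1 + 1^2 = 3
Explicitly: p, s(p), t(p, p).
So |H| = 3.
Each predicate of arity r yields |H|^r ground atoms (one per choice of an r-tuple from H):
  C: 3^2 = 9;  A: 3
Total ground atoms: 9 + 3 = 12.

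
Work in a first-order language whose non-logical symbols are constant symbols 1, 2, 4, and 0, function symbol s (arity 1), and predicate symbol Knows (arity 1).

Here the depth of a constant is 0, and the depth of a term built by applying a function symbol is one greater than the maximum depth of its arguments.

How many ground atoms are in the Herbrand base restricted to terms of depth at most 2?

12

First count ground terms of depth ≤ 2.
If N_k denotes the number of depth-≤k ground terms, the 4 constants give N_0 = 4, and each function symbol of arity r contributes N_{k-1}^r new terms at level k: N_k = 4 + N_{k-1}.
N_0 = 4
N_1 = 4 + 4 = 8
N_2 = 4 + 8 = 12
Explicitly: 1, 2, 4, 0, s(1), s(2), s(4), s(0), s(s(1)), s(s(2)), s(s(4)), s(s(0)).
So |H| = 12.
For each predicate symbol, the number of ground atoms is |H| raised to its arity; summing:
  Knows: 12
Total ground atoms: 12.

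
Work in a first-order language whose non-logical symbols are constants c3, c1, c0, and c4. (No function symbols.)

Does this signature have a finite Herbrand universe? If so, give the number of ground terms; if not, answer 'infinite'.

4

There are no function symbols, so every ground term is one of the 4 constants.
The Herbrand universe is {c3, c1, c0, c4}, which is finite with 4 elements.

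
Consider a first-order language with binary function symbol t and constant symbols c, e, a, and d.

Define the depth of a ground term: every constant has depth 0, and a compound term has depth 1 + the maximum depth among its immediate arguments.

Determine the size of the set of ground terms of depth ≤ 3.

Let N_k count ground terms of depth at most k. Each non-constant term of depth ≤ k is some function symbol applied to depth-≤(k−1) arguments, giving N_k = 4 + N_{k-1}^2.
N_0 = 4
N_1 = 4 + 4^2 = 20
N_2 = 4 + 20^2 = 404
N_3 = 4 + 404^2 = 163220

163220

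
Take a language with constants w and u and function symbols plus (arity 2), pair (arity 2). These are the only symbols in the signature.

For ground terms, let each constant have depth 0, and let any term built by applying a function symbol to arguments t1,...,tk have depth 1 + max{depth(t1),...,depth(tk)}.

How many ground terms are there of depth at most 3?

81610

Let N_k count ground terms of depth at most k. Each non-constant term of depth ≤ k is some function symbol applied to depth-≤(k−1) arguments, giving N_k = 2 + N_{k-1}^2 + N_{k-1}^2.
N_0 = 2
N_1 = 2 + 2^2 + 2^2 = 10
N_2 = 2 + 10^2 + 10^2 = 202
N_3 = 2 + 202^2 + 202^2 = 81610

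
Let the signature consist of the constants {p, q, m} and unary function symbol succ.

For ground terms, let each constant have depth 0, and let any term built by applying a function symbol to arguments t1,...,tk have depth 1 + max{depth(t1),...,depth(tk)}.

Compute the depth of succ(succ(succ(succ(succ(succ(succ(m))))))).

7

depth(succ(m)) = 1 + depth(m) = 1 + 0 = 1
depth(succ(succ(m))) = 1 + depth(succ(m)) = 1 + 1 = 2
depth(succ(succ(succ(m)))) = 1 + depth(succ(succ(m))) = 1 + 2 = 3
depth(succ(succ(succ(succ(m))))) = 1 + depth(succ(succ(succ(m)))) = 1 + 3 = 4
depth(succ(succ(succ(succ(succ(m)))))) = 1 + depth(succ(succ(succ(succ(m))))) = 1 + 4 = 5
depth(succ(succ(succ(succ(succ(succ(m))))))) = 1 + depth(succ(succ(succ(succ(succ(m)))))) = 1 + 5 = 6
depth(succ(succ(succ(succ(succ(succ(succ(m)))))))) = 1 + depth(succ(succ(succ(succ(succ(succ(m))))))) = 1 + 6 = 7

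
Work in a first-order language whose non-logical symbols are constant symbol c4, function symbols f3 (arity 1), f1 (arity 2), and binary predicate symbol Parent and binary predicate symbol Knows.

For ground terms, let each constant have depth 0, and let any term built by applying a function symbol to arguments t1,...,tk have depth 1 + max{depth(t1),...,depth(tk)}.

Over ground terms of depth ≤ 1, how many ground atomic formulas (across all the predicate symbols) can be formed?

First count ground terms of depth ≤ 1.
Write N_k for the number of ground terms of depth ≤ k. A term of depth ≤ k is either a constant or a function symbol applied to arguments of depth ≤ k−1, so N_k = 1 + N_{k-1} + N_{k-1}^2.
N_0 = 1
N_1 = 1 + 1 + 1^2 = 3
So |H| = 3.
A ground atom is a predicate applied to a tuple of terms from H, so the count is the sum over predicates of |H|^arity:
  Parent: 3^2 = 9;  Knows: 3^2 = 9
Total ground atoms: 9 + 9 = 18.

18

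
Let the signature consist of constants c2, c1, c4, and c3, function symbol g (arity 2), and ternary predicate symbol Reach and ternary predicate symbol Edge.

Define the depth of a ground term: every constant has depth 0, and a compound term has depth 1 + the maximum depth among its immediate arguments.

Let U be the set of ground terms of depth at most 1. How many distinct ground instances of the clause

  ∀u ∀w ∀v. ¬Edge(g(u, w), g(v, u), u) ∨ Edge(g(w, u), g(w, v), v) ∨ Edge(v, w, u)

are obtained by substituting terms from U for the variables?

8000

Ground terms of depth ≤ 1:
  If N_k denotes the number of depth-≤k ground terms, the 4 constants give N_0 = 4, and each function symbol of arity r contributes N_{k-1}^r new terms at level k: N_k = 4 + N_{k-1}^2.
  N_0 = 4
  N_1 = 4 + 4^2 = 20
So there are 20 ground terms available for substitution.
The body mentions every one of the 3 quantified variables; since ground terms form a free algebra, no two substitutions collapse to the same formula.
Number of ground instances = 20^3 = 8000.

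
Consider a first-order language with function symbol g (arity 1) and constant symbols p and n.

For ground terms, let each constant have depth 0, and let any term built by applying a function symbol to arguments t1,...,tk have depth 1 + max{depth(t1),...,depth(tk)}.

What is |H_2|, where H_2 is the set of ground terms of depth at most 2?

6

Count level by level. With function symbols g/1, the terms of depth ≤ k are the 2 constants together with each function applied to depth-≤(k−1) tuples, so N_k = 2 + N_{k-1}.
N_0 = 2
N_1 = 2 + 2 = 4
N_2 = 2 + 4 = 6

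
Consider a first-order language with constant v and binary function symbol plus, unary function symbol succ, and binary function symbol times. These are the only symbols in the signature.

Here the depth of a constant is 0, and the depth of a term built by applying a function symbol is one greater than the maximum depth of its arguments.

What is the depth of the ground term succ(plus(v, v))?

depth(plus(v, v)) = 1 + max(0, 0) = 1
depth(succ(plus(v, v))) = 1 + depth(plus(v, v)) = 1 + 1 = 2

2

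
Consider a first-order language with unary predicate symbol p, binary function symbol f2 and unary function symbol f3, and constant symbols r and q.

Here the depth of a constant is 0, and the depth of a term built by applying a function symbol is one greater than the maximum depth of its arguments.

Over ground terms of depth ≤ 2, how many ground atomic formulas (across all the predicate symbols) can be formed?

74

First count ground terms of depth ≤ 2.
Let N_k count ground terms of depth at most k. Each non-constant term of depth ≤ k is some function symbol applied to depth-≤(k−1) arguments, giving N_k = 2 + N_{k-1}^2 + N_{k-1}.
N_0 = 2
N_1 = 2 + 2^2 + 2 = 8
N_2 = 2 + 8^2 + 8 = 74
So |H| = 74.
For each predicate symbol, the number of ground atoms is |H| raised to its arity; summing:
  p: 74
Total ground atoms: 74.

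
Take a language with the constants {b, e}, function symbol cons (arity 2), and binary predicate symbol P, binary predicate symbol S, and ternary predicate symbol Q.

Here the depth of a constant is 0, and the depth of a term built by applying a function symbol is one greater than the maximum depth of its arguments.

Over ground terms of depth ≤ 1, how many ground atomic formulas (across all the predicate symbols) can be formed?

First count ground terms of depth ≤ 1.
Let N_k = |{terms of depth ≤ k}|. Then N_0 = 2 and N_k = 2 + N_{k-1}^2 for k ≥ 1 (one summand per function symbol, arity giving the exponent).
N_0 = 2
N_1 = 2 + 2^2 = 6
So |H| = 6.
Ground atoms are formed by filling each argument slot of a predicate with a term from H, so an r-ary predicate gives |H|^r atoms:
  P: 6^2 = 36;  S: 6^2 = 36;  Q: 6^3 = 216
Total ground atoms: 36 + 36 + 216 = 288.

288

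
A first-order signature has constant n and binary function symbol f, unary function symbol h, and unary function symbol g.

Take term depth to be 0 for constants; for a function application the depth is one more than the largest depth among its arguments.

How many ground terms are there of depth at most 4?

458329

If N_k denotes the number of depth-≤k ground terms, the 1 constant gives N_0 = 1, and each function symbol of arity r contributes N_{k-1}^r new terms at level k: N_k = 1 + N_{k-1}^2 + N_{k-1} + N_{k-1}.
N_0 = 1
N_1 = 1 + 1^2 + 1 + 1 = 4
N_2 = 1 + 4^2 + 4 + 4 = 25
N_3 = 1 + 25^2 + 25 + 25 = 676
N_4 = 1 + 676^2 + 676 + 676 = 458329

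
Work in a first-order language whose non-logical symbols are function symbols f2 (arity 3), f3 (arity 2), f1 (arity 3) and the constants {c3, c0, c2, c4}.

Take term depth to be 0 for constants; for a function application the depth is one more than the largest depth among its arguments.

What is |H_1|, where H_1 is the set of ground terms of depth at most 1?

Let N_k = |{terms of depth ≤ k}|. Then N_0 = 4 and N_k = 4 + N_{k-1}^3 + N_{k-1}^2 + N_{k-1}^3 for k ≥ 1 (one summand per function symbol, arity giving the exponent).
N_0 = 4
N_1 = 4 + 4^3 + 4^2 + 4^3 = 148

148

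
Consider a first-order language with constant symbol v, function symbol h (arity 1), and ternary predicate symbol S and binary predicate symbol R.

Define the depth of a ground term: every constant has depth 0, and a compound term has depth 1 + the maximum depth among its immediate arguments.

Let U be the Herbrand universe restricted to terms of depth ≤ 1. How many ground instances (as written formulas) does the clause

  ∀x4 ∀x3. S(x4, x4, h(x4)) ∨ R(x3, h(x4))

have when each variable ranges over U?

Ground terms of depth ≤ 1:
  Let N_k = |{terms of depth ≤ k}|. Then N_0 = 1 and N_k = 1 + N_{k-1} for k ≥ 1 (one summand per function symbol, arity giving the exponent).
  N_0 = 1
  N_1 = 1 + 1 = 2
So there are 2 ground terms available for substitution.
The clause has 2 distinct variables (x4, x3), each appearing in the body. In the free term algebra distinct substitutions yield syntactically distinct ground instances.
Number of ground instances = 2^2 = 4.

4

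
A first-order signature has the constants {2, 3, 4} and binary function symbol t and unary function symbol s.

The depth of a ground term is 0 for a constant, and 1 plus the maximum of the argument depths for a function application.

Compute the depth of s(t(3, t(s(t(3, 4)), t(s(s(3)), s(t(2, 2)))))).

6

depth(t(3, 4)) = 1 + max(0, 0) = 1
depth(s(t(3, 4))) = 1 + depth(t(3, 4)) = 1 + 1 = 2
depth(s(3)) = 1 + depth(3) = 1 + 0 = 1
depth(s(s(3))) = 1 + depth(s(3)) = 1 + 1 = 2
depth(t(2, 2)) = 1 + max(0, 0) = 1
depth(s(t(2, 2))) = 1 + depth(t(2, 2)) = 1 + 1 = 2
depth(t(s(s(3)), s(t(2, 2)))) = 1 + max(2, 2) = 3
depth(t(s(t(3, 4)), t(s(s(3)), s(t(2, 2))))) = 1 + max(2, 3) = 4
depth(t(3, t(s(t(3, 4)), t(s(s(3)), s(t(2, 2)))))) = 1 + max(0, 4) = 5
depth(s(t(3, t(s(t(3, 4)), t(s(s(3)), s(t(2, 2))))))) = 1 + depth(t(3, t(s(t(3, 4)), t(s(s(3)), s(t(2, 2)))))) = 1 + 5 = 6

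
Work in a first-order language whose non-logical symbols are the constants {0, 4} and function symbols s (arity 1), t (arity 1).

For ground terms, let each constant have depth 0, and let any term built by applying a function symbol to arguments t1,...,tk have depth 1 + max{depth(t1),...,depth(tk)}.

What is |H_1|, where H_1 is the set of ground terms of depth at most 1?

6

Write N_k for the number of ground terms of depth ≤ k. A term of depth ≤ k is either a constant or a function symbol applied to arguments of depth ≤ k−1, so N_k = 2 + N_{k-1} + N_{k-1}.
N_0 = 2
N_1 = 2 + 2 + 2 = 6
Explicitly: 0, 4, s(0), s(4), t(0), t(4).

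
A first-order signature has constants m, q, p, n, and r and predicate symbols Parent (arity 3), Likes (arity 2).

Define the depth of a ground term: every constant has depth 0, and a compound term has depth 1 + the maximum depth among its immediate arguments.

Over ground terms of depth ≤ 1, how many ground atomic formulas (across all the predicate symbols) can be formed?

150

First count ground terms of depth ≤ 1.
With no function symbols every ground term is a constant, so there are exactly 5 ground terms at every depth bound.
N_0 = 5
N_1 = 5
So |H| = 5.
Each predicate of arity r yields |H|^r ground atoms (one per choice of an r-tuple from H):
  Parent: 5^3 = 125;  Likes: 5^2 = 25
Total ground atoms: 125 + 25 = 150.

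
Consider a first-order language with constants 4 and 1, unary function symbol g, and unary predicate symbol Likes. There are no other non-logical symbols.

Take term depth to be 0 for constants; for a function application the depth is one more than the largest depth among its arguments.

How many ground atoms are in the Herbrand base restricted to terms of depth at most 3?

First count ground terms of depth ≤ 3.
Write N_k for the number of ground terms of depth ≤ k. A term of depth ≤ k is either a constant or a function symbol applied to arguments of depth ≤ k−1, so N_k = 2 + N_{k-1}.
N_0 = 2
N_1 = 2 + 2 = 4
N_2 = 2 + 4 = 6
N_3 = 2 + 6 = 8
Explicitly: 4, 1, g(4), g(1), g(g(4)), g(g(1)), g(g(g(4))), g(g(g(1))).
So |H| = 8.
For each predicate symbol, the number of ground atoms is |H| raised to its arity; summing:
  Likes: 8
Total ground atoms: 8.

8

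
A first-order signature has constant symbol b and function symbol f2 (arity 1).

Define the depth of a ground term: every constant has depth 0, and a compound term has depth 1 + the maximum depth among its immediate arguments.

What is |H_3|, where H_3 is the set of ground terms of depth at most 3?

Let N_k = |{terms of depth ≤ k}|. Then N_0 = 1 and N_k = 1 + N_{k-1} for k ≥ 1 (one summand per function symbol, arity giving the exponent).
N_0 = 1
N_1 = 1 + 1 = 2
N_2 = 1 + 2 = 3
N_3 = 1 + 3 = 4

4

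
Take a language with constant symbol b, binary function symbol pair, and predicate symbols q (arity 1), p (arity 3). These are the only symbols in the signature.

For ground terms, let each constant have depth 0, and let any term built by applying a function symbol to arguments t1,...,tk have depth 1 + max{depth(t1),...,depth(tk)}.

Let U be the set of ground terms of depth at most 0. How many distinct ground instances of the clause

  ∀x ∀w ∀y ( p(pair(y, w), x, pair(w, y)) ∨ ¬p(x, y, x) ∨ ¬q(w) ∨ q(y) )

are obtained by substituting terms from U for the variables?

1

Ground terms of depth ≤ 0:
  Count level by level. With function symbols pair/2, the terms of depth ≤ k are the 1 constant together with each function applied to depth-≤(k−1) tuples, so N_k = 1 + N_{k-1}^2.
  N_0 = 1
  Explicitly: b.
So there is exactly 1 ground term available for substitution.
There are 3 variables to instantiate (x, w, y), each occurring in at least one literal, so different choices give different ground instances.
Number of ground instances = 1^3 = 1.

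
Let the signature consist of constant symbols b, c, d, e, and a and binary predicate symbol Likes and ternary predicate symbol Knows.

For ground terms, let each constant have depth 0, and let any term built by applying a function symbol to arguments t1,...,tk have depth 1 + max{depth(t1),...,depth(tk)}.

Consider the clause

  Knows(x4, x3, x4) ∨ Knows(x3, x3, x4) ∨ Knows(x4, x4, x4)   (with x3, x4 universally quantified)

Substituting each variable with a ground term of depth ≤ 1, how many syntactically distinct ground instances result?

25

Ground terms of depth ≤ 1:
  With no function symbols every ground term is a constant, so there are exactly 5 ground terms at every depth bound.
  N_0 = 5
  N_1 = 5
  Explicitly: b, c, d, e, a.
So there are 5 ground terms available for substitution.
The body mentions every one of the 2 quantified variables; since ground terms form a free algebra, no two substitutions collapse to the same formula.
Number of ground instances = 5^2 = 25.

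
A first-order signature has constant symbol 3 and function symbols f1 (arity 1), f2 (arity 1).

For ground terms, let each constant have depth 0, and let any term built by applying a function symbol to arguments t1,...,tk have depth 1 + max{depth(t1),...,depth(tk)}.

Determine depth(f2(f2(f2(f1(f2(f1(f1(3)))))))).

7

depth(f1(3)) = 1 + depth(3) = 1 + 0 = 1
depth(f1(f1(3))) = 1 + depth(f1(3)) = 1 + 1 = 2
depth(f2(f1(f1(3)))) = 1 + depth(f1(f1(3))) = 1 + 2 = 3
depth(f1(f2(f1(f1(3))))) = 1 + depth(f2(f1(f1(3)))) = 1 + 3 = 4
depth(f2(f1(f2(f1(f1(3)))))) = 1 + depth(f1(f2(f1(f1(3))))) = 1 + 4 = 5
depth(f2(f2(f1(f2(f1(f1(3))))))) = 1 + depth(f2(f1(f2(f1(f1(3)))))) = 1 + 5 = 6
depth(f2(f2(f2(f1(f2(f1(f1(3)))))))) = 1 + depth(f2(f2(f1(f2(f1(f1(3))))))) = 1 + 6 = 7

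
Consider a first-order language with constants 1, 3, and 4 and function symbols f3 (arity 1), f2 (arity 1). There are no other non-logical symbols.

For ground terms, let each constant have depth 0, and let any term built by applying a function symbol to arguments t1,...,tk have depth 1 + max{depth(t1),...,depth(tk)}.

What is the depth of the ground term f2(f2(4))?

2

depth(f2(4)) = 1 + depth(4) = 1 + 0 = 1
depth(f2(f2(4))) = 1 + depth(f2(4)) = 1 + 1 = 2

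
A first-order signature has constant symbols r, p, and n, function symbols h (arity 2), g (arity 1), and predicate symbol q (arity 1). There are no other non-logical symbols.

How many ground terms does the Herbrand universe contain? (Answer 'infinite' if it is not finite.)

The signature has at least one function symbol (h, arity 2) and at least one constant (r).
Iterating h gives infinitely many distinct ground terms: r, h(r, r), h(h(r, r), h(r, r)), ...
So the Herbrand universe is infinite.

infinite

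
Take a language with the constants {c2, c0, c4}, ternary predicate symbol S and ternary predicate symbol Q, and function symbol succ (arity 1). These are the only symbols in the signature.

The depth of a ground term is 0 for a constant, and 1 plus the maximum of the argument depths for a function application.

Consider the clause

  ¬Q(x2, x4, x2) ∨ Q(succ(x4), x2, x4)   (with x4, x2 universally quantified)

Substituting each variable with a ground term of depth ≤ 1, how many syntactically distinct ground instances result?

Ground terms of depth ≤ 1:
  Let N_k = |{terms of depth ≤ k}|. Then N_0 = 3 and N_k = 3 + N_{k-1} for k ≥ 1 (one summand per function symbol, arity giving the exponent).
  N_0 = 3
  N_1 = 3 + 3 = 6
  Explicitly: c2, c0, c4, succ(c2), succ(c0), succ(c4).
So there are 6 ground terms available for substitution.
The clause has 2 distinct variables (x4, x2), each appearing in the body. In the free term algebra distinct substitutions yield syntactically distinct ground instances.
Number of ground instances = 6^2 = 36.

36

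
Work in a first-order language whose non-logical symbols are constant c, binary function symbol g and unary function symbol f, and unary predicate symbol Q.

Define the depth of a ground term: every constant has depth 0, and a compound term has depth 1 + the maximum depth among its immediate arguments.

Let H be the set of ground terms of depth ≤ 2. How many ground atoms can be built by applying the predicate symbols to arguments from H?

First count ground terms of depth ≤ 2.
Let N_k = |{terms of depth ≤ k}|. Then N_0 = 1 and N_k = 1 + N_{k-1}^2 + N_{k-1} for k ≥ 1 (one summand per function symbol, arity giving the exponent).
N_0 = 1
N_1 = 1 + 1^2 + 1 = 3
N_2 = 1 + 3^2 + 3 = 13
So |H| = 13.
For each predicate symbol, the number of ground atoms is |H| raised to its arity; summing:
  Q: 13
Total ground atoms: 13.

13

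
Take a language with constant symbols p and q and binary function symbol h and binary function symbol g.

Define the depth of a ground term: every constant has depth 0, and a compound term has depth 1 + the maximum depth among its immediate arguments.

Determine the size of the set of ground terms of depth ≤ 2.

Write N_k for the number of ground terms of depth ≤ k. A term of depth ≤ k is either a constant or a function symbol applied to arguments of depth ≤ k−1, so N_k = 2 + N_{k-1}^2 + N_{k-1}^2.
N_0 = 2
N_1 = 2 + 2^2 + 2^2 = 10
N_2 = 2 + 10^2 + 10^2 = 202

202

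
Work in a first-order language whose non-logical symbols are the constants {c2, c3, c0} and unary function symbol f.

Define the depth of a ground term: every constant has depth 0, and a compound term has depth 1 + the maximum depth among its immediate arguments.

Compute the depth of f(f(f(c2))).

depth(f(c2)) = 1 + depth(c2) = 1 + 0 = 1
depth(f(f(c2))) = 1 + depth(f(c2)) = 1 + 1 = 2
depth(f(f(f(c2)))) = 1 + depth(f(f(c2))) = 1 + 2 = 3

3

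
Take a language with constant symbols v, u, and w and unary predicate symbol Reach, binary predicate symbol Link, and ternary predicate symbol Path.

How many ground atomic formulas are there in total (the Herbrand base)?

39

With no function symbols, the Herbrand universe is just the 3 constants.
Ground atoms per predicate: Reach: 3, Link: 3^2 = 9, Path: 3^3 = 27.
Herbrand base size = 3 + 9 + 27 = 39.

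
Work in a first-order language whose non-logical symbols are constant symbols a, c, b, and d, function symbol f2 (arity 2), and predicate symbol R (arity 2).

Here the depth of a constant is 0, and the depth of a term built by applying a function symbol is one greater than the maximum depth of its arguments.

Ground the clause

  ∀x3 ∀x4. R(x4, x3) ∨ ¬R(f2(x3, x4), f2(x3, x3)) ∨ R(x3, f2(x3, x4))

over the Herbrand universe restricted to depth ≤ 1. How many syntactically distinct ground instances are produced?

Ground terms of depth ≤ 1:
  Write N_k for the number of ground terms of depth ≤ k. A term of depth ≤ k is either a constant or a function symbol applied to arguments of depth ≤ k−1, so N_k = 4 + N_{k-1}^2.
  N_0 = 4
  N_1 = 4 + 4^2 = 20
So there are 20 ground terms available for substitution.
The body mentions every one of the 2 quantified variables; since ground terms form a free algebra, no two substitutions collapse to the same formula.
Number of ground instances = 20^2 = 400.

400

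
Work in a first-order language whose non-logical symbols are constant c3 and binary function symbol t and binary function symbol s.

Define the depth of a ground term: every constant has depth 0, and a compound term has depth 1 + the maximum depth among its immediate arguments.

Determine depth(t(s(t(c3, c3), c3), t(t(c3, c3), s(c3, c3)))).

3

depth(t(c3, c3)) = 1 + max(0, 0) = 1
depth(s(t(c3, c3), c3)) = 1 + max(1, 0) = 2
depth(s(c3, c3)) = 1 + max(0, 0) = 1
depth(t(t(c3, c3), s(c3, c3))) = 1 + max(1, 1) = 2
depth(t(s(t(c3, c3), c3), t(t(c3, c3), s(c3, c3)))) = 1 + max(2, 2) = 3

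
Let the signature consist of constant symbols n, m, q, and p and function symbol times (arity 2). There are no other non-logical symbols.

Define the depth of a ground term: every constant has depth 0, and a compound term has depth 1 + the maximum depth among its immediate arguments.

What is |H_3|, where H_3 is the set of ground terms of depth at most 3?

163220

Let N_k count ground terms of depth at most k. Each non-constant term of depth ≤ k is some function symbol applied to depth-≤(k−1) arguments, giving N_k = 4 + N_{k-1}^2.
N_0 = 4
N_1 = 4 + 4^2 = 20
N_2 = 4 + 20^2 = 404
N_3 = 4 + 404^2 = 163220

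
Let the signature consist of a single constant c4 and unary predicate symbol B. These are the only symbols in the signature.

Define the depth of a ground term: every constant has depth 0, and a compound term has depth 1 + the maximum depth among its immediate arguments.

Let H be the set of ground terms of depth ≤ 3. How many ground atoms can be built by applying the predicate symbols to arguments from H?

1

First count ground terms of depth ≤ 3.
With no function symbols every ground term is a constant, so there is exactly 1 ground term at every depth bound.
N_0 = 1
N_1 = 1
N_2 = 1
N_3 = 1
Explicitly: c4.
So |H| = 1.
Each predicate of arity r yields |H|^r ground atoms (one per choice of an r-tuple from H):
  B: 1
Total ground atoms: 1.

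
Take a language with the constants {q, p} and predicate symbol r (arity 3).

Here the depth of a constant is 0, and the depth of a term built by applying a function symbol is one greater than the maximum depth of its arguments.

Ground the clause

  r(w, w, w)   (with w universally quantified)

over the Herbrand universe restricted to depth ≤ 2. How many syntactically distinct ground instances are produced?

Ground terms of depth ≤ 2:
  With no function symbols every ground term is a constant, so there are exactly 2 ground terms at every depth bound.
  N_0 = 2
  N_1 = 2
  N_2 = 2
So there are 2 ground terms available for substitution.
There is 1 variable to instantiate (w),  occurring in at least one literal, so different choices give different ground instances.
Number of ground instances = 2.

2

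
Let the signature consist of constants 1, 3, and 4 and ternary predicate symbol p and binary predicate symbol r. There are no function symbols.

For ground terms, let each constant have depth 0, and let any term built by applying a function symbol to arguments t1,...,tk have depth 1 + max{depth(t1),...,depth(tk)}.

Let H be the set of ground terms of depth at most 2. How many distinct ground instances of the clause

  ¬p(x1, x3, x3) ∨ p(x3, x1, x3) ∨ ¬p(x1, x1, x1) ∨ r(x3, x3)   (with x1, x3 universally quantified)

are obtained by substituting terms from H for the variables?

9

Ground terms of depth ≤ 2:
  With no function symbols every ground term is a constant, so there are exactly 3 ground terms at every depth bound.
  N_0 = 3
  N_1 = 3
  N_2 = 3
  Explicitly: 1, 3, 4.
So there are 3 ground terms available for substitution.
There are 2 variables to instantiate (x1, x3), each occurring in at least one literal, so different choices give different ground instances.
Number of ground instances = 3^2 = 9.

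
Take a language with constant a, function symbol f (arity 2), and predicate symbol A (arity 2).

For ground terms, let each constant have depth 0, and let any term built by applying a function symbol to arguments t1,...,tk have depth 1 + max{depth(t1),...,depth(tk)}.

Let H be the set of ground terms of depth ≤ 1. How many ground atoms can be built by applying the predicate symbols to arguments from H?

First count ground terms of depth ≤ 1.
Write N_k for the number of ground terms of depth ≤ k. A term of depth ≤ k is either a constant or a function symbol applied to arguments of depth ≤ k−1, so N_k = 1 + N_{k-1}^2.
N_0 = 1
N_1 = 1 + 1^2 = 2
Explicitly: a, f(a, a).
So |H| = 2.
A ground atom is a predicate applied to a tuple of terms from H, so the count is the sum over predicates of |H|^arity:
  A: 2^2 = 4
Total ground atoms: 4.

4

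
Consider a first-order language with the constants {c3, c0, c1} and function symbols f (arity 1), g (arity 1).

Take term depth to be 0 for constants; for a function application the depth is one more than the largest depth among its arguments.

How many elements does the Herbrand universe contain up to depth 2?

21

Count level by level. With function symbols f/1, g/1, the terms of depth ≤ k are the 3 constants together with each function applied to depth-≤(k−1) tuples, so N_k = 3 + N_{k-1} + N_{k-1}.
N_0 = 3
N_1 = 3 + 3 + 3 = 9
N_2 = 3 + 9 + 9 = 21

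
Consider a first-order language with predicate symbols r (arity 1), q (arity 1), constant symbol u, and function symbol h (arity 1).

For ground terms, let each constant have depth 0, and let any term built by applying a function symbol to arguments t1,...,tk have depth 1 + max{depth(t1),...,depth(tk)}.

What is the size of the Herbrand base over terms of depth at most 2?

First count ground terms of depth ≤ 2.
Let N_k = |{terms of depth ≤ k}|. Then N_0 = 1 and N_k = 1 + N_{k-1} for k ≥ 1 (one summand per function symbol, arity giving the exponent).
N_0 = 1
N_1 = 1 + 1 = 2
N_2 = 1 + 2 = 3
Explicitly: u, h(u), h(h(u)).
So |H| = 3.
Each predicate of arity r yields |H|^r ground atoms (one per choice of an r-tuple from H):
  r: 3;  q: 3
Total ground atoms: 3 + 3 = 6.

6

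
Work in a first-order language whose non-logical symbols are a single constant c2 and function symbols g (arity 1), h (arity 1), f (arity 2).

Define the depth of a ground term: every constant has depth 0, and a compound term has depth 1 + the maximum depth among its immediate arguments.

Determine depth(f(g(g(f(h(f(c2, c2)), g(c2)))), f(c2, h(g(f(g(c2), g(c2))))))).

6

depth(f(c2, c2)) = 1 + max(0, 0) = 1
depth(h(f(c2, c2))) = 1 + depth(f(c2, c2)) = 1 + 1 = 2
depth(g(c2)) = 1 + depth(c2) = 1 + 0 = 1
depth(f(h(f(c2, c2)), g(c2))) = 1 + max(2, 1) = 3
depth(g(f(h(f(c2, c2)), g(c2)))) = 1 + depth(f(h(f(c2, c2)), g(c2))) = 1 + 3 = 4
depth(g(g(f(h(f(c2, c2)), g(c2))))) = 1 + depth(g(f(h(f(c2, c2)), g(c2)))) = 1 + 4 = 5
depth(f(g(c2), g(c2))) = 1 + max(1, 1) = 2
depth(g(f(g(c2), g(c2)))) = 1 + depth(f(g(c2), g(c2))) = 1 + 2 = 3
depth(h(g(f(g(c2), g(c2))))) = 1 + depth(g(f(g(c2), g(c2)))) = 1 + 3 = 4
depth(f(c2, h(g(f(g(c2), g(c2)))))) = 1 + max(0, 4) = 5
depth(f(g(g(f(h(f(c2, c2)), g(c2)))), f(c2, h(g(f(g(c2), g(c2))))))) = 1 + max(5, 5) = 6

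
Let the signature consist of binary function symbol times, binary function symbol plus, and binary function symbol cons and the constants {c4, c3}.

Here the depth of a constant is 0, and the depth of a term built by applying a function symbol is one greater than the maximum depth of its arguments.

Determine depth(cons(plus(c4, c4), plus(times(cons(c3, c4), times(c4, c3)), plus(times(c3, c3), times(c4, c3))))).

depth(plus(c4, c4)) = 1 + max(0, 0) = 1
depth(cons(c3, c4)) = 1 + max(0, 0) = 1
depth(times(c4, c3)) = 1 + max(0, 0) = 1
depth(times(cons(c3, c4), times(c4, c3))) = 1 + max(1, 1) = 2
depth(times(c3, c3)) = 1 + max(0, 0) = 1
depth(plus(times(c3, c3), times(c4, c3))) = 1 + max(1, 1) = 2
depth(plus(times(cons(c3, c4), times(c4, c3)), plus(times(c3, c3), times(c4, c3)))) = 1 + max(2, 2) = 3
depth(cons(plus(c4, c4), plus(times(cons(c3, c4), times(c4, c3)), plus(times(c3, c3), times(c4, c3))))) = 1 + max(1, 3) = 4

4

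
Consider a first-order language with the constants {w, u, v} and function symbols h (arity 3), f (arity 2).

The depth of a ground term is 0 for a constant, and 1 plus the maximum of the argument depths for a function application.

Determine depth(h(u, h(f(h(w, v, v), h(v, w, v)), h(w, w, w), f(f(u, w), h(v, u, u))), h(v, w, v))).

4

depth(h(w, v, v)) = 1 + max(0, 0, 0) = 1
depth(h(v, w, v)) = 1 + max(0, 0, 0) = 1
depth(f(h(w, v, v), h(v, w, v))) = 1 + max(1, 1) = 2
depth(h(w, w, w)) = 1 + max(0, 0, 0) = 1
depth(f(u, w)) = 1 + max(0, 0) = 1
depth(h(v, u, u)) = 1 + max(0, 0, 0) = 1
depth(f(f(u, w), h(v, u, u))) = 1 + max(1, 1) = 2
depth(h(f(h(w, v, v), h(v, w, v)), h(w, w, w), f(f(u, w), h(v, u, u)))) = 1 + max(2, 1, 2) = 3
depth(h(u, h(f(h(w, v, v), h(v, w, v)), h(w, w, w), f(f(u, w), h(v, u, u))), h(v, w, v))) = 1 + max(0, 3, 1) = 4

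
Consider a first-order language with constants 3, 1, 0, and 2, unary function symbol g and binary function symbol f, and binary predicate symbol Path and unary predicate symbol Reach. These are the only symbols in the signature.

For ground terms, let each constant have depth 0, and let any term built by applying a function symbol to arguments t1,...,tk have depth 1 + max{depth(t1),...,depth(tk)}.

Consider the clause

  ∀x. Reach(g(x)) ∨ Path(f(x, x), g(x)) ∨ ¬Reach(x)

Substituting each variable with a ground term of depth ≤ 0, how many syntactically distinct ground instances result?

Ground terms of depth ≤ 0:
  Write N_k for the number of ground terms of depth ≤ k. A term of depth ≤ k is either a constant or a function symbol applied to arguments of depth ≤ k−1, so N_k = 4 + N_{k-1} + N_{k-1}^2.
  N_0 = 4
  Explicitly: 3, 1, 0, 2.
So there are 4 ground terms available for substitution.
The variable x ranges independently over the available ground terms, and distinct assignments produce distinct instances.
Number of ground instances = 4.

4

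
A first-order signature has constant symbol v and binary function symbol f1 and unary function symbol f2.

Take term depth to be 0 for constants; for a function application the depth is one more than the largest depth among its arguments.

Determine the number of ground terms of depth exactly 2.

10

Let N_k = |{terms of depth ≤ k}|. Then N_0 = 1 and N_k = 1 + N_{k-1}^2 + N_{k-1} for k ≥ 1 (one summand per function symbol, arity giving the exponent).
N_0 = 1
N_1 = 1 + 1^2 + 1 = 3
N_2 = 1 + 3^2 + 3 = 13
Terms of depth exactly 2: N_2 − N_1 = 13 − 3 = 10.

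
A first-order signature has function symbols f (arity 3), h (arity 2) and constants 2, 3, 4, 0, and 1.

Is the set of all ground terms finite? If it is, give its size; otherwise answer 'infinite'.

infinite

The signature has at least one function symbol (f, arity 3) and at least one constant (2).
Iterating f gives infinitely many distinct ground terms: 2, f(2, 2, 2), f(f(2, 2, 2), f(2, 2, 2), f(2, 2, 2)), ...
So the Herbrand universe is infinite.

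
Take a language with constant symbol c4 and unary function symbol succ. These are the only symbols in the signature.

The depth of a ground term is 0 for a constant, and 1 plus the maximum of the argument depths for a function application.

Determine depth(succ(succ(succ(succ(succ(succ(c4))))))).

depth(succ(c4)) = 1 + depth(c4) = 1 + 0 = 1
depth(succ(succ(c4))) = 1 + depth(succ(c4)) = 1 + 1 = 2
depth(succ(succ(succ(c4)))) = 1 + depth(succ(succ(c4))) = 1 + 2 = 3
depth(succ(succ(succ(succ(c4))))) = 1 + depth(succ(succ(succ(c4)))) = 1 + 3 = 4
depth(succ(succ(succ(succ(succ(c4)))))) = 1 + depth(succ(succ(succ(succ(c4))))) = 1 + 4 = 5
depth(succ(succ(succ(succ(succ(succ(c4))))))) = 1 + depth(succ(succ(succ(succ(succ(c4)))))) = 1 + 5 = 6

6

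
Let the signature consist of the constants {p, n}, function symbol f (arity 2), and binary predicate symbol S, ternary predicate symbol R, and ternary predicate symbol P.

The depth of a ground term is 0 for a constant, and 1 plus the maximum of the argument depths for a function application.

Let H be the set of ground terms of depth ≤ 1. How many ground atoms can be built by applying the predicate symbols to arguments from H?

468

First count ground terms of depth ≤ 1.
Count level by level. With function symbols f/2, the terms of depth ≤ k are the 2 constants together with each function applied to depth-≤(k−1) tuples, so N_k = 2 + N_{k-1}^2.
N_0 = 2
N_1 = 2 + 2^2 = 6
Explicitly: p, n, f(p, p), f(p, n), f(n, p), f(n, n).
So |H| = 6.
Each predicate of arity r yields |H|^r ground atoms (one per choice of an r-tuple from H):
  S: 6^2 = 36;  R: 6^3 = 216;  P: 6^3 = 216
Total ground atoms: 36 + 216 + 216 = 468.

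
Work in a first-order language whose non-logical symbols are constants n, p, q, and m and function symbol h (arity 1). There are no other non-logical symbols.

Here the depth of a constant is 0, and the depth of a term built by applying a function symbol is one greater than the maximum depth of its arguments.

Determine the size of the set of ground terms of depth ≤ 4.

Let N_k = |{terms of depth ≤ k}|. Then N_0 = 4 and N_k = 4 + N_{k-1} for k ≥ 1 (one summand per function symbol, arity giving the exponent).
N_0 = 4
N_1 = 4 + 4 = 8
N_2 = 4 + 8 = 12
N_3 = 4 + 12 = 16
N_4 = 4 + 16 = 20

20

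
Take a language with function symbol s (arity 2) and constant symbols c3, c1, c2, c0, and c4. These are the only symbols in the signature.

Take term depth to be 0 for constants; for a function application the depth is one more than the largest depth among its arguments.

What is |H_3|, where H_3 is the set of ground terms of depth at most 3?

819030

Let N_k count ground terms of depth at most k. Each non-constant term of depth ≤ k is some function symbol applied to depth-≤(k−1) arguments, giving N_k = 5 + N_{k-1}^2.
N_0 = 5
N_1 = 5 + 5^2 = 30
N_2 = 5 + 30^2 = 905
N_3 = 5 + 905^2 = 819030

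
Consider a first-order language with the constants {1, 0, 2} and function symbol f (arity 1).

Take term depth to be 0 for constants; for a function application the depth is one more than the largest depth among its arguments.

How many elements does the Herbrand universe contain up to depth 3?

12

If N_k denotes the number of depth-≤k ground terms, the 3 constants give N_0 = 3, and each function symbol of arity r contributes N_{k-1}^r new terms at level k: N_k = 3 + N_{k-1}.
N_0 = 3
N_1 = 3 + 3 = 6
N_2 = 3 + 6 = 9
N_3 = 3 + 9 = 12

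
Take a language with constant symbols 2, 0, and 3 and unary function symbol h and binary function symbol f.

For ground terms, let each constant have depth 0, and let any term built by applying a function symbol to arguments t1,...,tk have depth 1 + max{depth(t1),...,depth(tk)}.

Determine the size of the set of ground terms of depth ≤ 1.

Let N_k count ground terms of depth at most k. Each non-constant term of depth ≤ k is some function symbol applied to depth-≤(k−1) arguments, giving N_k = 3 + N_{k-1} + N_{k-1}^2.
N_0 = 3
N_1 = 3 + 3 + 3^2 = 15

15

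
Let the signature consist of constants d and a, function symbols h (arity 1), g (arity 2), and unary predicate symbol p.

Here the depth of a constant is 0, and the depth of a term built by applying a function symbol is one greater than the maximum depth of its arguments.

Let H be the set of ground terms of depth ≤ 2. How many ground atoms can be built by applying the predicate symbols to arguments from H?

74

First count ground terms of depth ≤ 2.
Let N_k count ground terms of depth at most k. Each non-constant term of depth ≤ k is some function symbol applied to depth-≤(k−1) arguments, giving N_k = 2 + N_{k-1} + N_{k-1}^2.
N_0 = 2
N_1 = 2 + 2 + 2^2 = 8
N_2 = 2 + 8 + 8^2 = 74
So |H| = 74.
For each predicate symbol, the number of ground atoms is |H| raised to its arity; summing:
  p: 74
Total ground atoms: 74.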